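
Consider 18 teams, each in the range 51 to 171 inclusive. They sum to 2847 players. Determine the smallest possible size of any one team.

Minimizing one value means maximizing the remaining 17.
The other 17 can take up 17 × 171 = 2907 ≥ 2847 − 51, so one team can sit at its floor of 51.
Achievable: one at 51 and the other 17 totalling 2796, which fits since 17 × 51 ≤ 2796 ≤ 17 × 171.

51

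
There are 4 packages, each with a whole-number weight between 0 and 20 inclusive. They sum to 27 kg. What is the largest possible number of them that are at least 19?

If k of the values are ≥ 19, the total is ≥ 19k + 0(4 − k).
Setting 19k + 0(4 − k) ≤ 27 gives 19k ≤ 27, so k ≤ 1.
k = 1 is achieved by 1 value at 19 and 3 at 0, total 19; add 8 to one value (staying below 19) to reach 27.

1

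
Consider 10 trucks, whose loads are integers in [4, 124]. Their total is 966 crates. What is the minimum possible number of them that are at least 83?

Suppose at most 10 − j of them reach 83; then j values are ≤ 82 and the rest ≤ 124.
The total is then ≤ 82·j + 124·(10 − j) = 1240 − 42j. For this to be ≥ 966 we need j ≤ 6, so at least 10 − 6 = 4 must reach 83.
Exactly 4 works: 4 values at 124 and 6 at 82 total 988; lower one of the high values by 22 (still ≥ 83) to hit 966.

4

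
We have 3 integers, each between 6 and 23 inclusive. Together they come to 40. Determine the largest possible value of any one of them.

23

To make one integer as large as possible, make the other 2 as small as possible.
The other 2 contribute at least 2 × 6 = 12, leaving at most 40 − 12 = 28.
But each integer is capped at 23, so the maximum is 23.
Achievable: one at 23 and the other 2 totalling 17, which fits since 2 × 6 ≤ 17 ≤ 2 × 23.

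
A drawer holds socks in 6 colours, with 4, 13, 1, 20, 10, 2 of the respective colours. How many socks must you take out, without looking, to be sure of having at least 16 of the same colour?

46

In the worst case you take as many as possible of each colour without reaching 16: 4 + 13 + 1 + 15 + 10 + 2 = 45.
The next one must give 16 of some colour, so 45 + 1 = 46.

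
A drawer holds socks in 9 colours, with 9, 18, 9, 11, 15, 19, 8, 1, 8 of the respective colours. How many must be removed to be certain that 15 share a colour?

In the worst case you take as many as possible of each colour without reaching 15: 9 + 14 + 9 + 11 + 14 + 14 + 8 + 1 + 8 = 88.
The next one must give 15 of some colour, so 88 + 1 = 89.

89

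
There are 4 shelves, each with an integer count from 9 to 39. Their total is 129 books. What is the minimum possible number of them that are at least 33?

Suppose at most 4 − j of them reach 33; then j values are ≤ 32 and the rest ≤ 39.
The total is then ≤ 32·j + 39·(4 − j) = 156 − 7j. For this to be ≥ 129 we need j ≤ 3, so at least 4 − 3 = 1 must reach 33.
Exactly 1 works: 1 value at 39 and 3 at 32 total 135; lower one of the high values by 6 (still ≥ 33) to hit 129.

1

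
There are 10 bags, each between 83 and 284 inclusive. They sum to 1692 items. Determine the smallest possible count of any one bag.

83

To make one bag as small as possible, make the other 9 as large as possible.
The other 9 can take up 9 × 284 = 2556 ≥ 1692 − 83, so one bag can sit at its floor of 83.
Achievable: one at 83 and the other 9 totalling 1609, which fits since 9 × 83 ≤ 1609 ≤ 9 × 284.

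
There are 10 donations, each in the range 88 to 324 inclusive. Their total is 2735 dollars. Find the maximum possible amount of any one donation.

324

Maximizing one value means minimizing the remaining 9.
The other 9 contribute at least 9 × 88 = 792, leaving at most 2735 − 792 = 1943.
But each donation is capped at 324, so the maximum is 324.
Achievable: one at 324 and the other 9 totalling 2411, which fits since 9 × 88 ≤ 2411 ≤ 9 × 324.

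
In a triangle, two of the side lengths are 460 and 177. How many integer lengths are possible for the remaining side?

353

The triangle inequality gives |460 − 177| < c < 460 + 177, i.e. 283 < c < 637.
So c can be any integer from 284 to 636: 353 values.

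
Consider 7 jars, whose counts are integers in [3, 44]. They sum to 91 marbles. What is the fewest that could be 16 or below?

Each value above 16 is at least 17, contributing at least 17 − 3 = 14 above the floor 3.
The sum exceeds the floor total 21 by 70, so at most ⌊70/14⌋ = 5 exceed 16, and at least 2 are ≤ 16.
Exactly 2 works: 2 values at 3 and 5 at 17 total 91.

2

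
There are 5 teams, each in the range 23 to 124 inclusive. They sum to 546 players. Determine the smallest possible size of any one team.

50

To make one team as small as possible, make the other 4 as large as possible.
The other 4 contribute at most 4 × 124 = 496, leaving at least 546 − 496 = 50.
Since 50 ≥ 23, this is achievable: one at 50 and 4 at 124.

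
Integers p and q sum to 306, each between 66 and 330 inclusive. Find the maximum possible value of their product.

With p + q fixed, pq peaks when the two are closest together.
Taking p = 153 and q = 153 (both in [66, 330]) gives pq = 23409.

23409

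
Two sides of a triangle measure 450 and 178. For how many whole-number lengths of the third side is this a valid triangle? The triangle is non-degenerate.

The triangle inequality gives |450 − 178| < c < 450 + 178, i.e. 272 < c < 628.
So c can be any integer from 273 to 627: 355 values.

355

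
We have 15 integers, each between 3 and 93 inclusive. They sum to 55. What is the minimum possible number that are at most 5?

Each value above 5 is at least 6, contributing at least 6 − 3 = 3 above the floor 3.
The sum exceeds the floor total 45 by 10, so at most ⌊10/3⌋ = 3 exceed 5, and at least 12 are ≤ 5.
Exactly 12 works: 12 values at 3 and 3 at 6 total 54; raise one of the low values by 1 (still ≤ 5) to hit 55.

12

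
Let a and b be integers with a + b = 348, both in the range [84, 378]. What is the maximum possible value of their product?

30276

For a fixed sum, the product ab is largest when a and b are as close as possible.
Taking a = 174 and b = 174 (both in [84, 378]) gives ab = 30276.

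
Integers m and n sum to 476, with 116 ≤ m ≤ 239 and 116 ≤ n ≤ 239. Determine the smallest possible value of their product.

Since m + n is fixed, pushing one of them to its bound minimizes the product.
At the endpoint m = 237, n = 476 − 237 = 239, so mn = 237 × 239 = 56643.

56643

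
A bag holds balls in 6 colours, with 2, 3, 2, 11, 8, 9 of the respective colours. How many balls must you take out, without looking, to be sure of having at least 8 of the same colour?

In the worst case you take as many as possible of each colour without reaching 8: 2 + 3 + 2 + 7 + 7 + 7 = 28.
The next one must give 8 of some colour, so 28 + 1 = 29.

29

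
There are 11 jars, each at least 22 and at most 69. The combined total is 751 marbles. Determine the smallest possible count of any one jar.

To make one jar as small as possible, make the other 10 as large as possible.
The other 10 contribute at most 10 × 69 = 690, leaving at least 751 − 690 = 61.
Since 61 ≥ 22, this is achievable: one at 61 and 10 at 69.

61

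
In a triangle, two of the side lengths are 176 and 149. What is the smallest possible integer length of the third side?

The third side must exceed |176 − 149| = 27.
The smallest integer above 27 is 28.

28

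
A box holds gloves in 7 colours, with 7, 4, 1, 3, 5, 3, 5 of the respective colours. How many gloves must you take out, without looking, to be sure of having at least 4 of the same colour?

20

In the worst case you take as many as possible of each colour without reaching 4: 3 + 3 + 1 + 3 + 3 + 3 + 3 = 19.
The next one must give 4 of some colour, so 19 + 1 = 20.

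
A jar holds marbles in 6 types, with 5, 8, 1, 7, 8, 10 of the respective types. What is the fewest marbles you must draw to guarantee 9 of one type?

38

In the worst case you take as many as possible of each type without reaching 9: 5 + 8 + 1 + 7 + 8 + 8 = 37.
The next one must give 9 of some type, so 37 + 1 = 38.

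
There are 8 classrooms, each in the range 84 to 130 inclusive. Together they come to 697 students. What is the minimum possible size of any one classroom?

Minimizing one value means maximizing the remaining 7.
The other 7 can take up 7 × 130 = 910 ≥ 697 − 84, so one classroom can sit at its floor of 84.
Achievable: one at 84 and the other 7 totalling 613, which fits since 7 × 84 ≤ 613 ≤ 7 × 130.

84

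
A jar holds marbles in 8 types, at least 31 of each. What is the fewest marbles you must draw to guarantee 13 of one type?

You could draw 12 of every type without reaching 13 of any — 96 in all.
One more forces 13 of some type, so 96 + 1 = 97.

97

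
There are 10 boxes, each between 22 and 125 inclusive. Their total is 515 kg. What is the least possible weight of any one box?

22

Minimizing one value means maximizing the remaining 9.
The other 9 can take up 9 × 125 = 1125 ≥ 515 − 22, so one box can sit at its floor of 22.
Achievable: one at 22 and the other 9 totalling 493, which fits since 9 × 22 ≤ 493 ≤ 9 × 125.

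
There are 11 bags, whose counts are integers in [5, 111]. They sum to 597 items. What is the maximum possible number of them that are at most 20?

6

Suppose k of them are at most 20. Those contribute at most 20 each and the rest at most 111 each.
So the total is at most 20k + 111(11 − k) = 1221 − 91k. This must still be ≥ 597, so k ≤ 6.
k = 6 is achieved by 6 values at 20 and 5 at 111, total 675; lower one of the 111's by 78 (still > 20) to reach 597.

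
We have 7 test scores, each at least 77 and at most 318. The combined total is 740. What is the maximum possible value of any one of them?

To make one score as large as possible, make the other 6 as small as possible.
The other 6 contribute at least 6 × 77 = 462, leaving at most 740 − 462 = 278.
Since 278 ≤ 318, this is achievable: one at 278 and 6 at 77.

278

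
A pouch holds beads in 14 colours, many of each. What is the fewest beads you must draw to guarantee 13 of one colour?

169

You could draw 12 of every colour without reaching 13 of any — 168 in all.
One more forces 13 of some colour, so 168 + 1 = 169.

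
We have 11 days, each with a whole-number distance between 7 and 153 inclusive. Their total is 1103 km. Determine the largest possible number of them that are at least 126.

Suppose k of them are at least 126. Those contribute at least 126 each and the other 11 − k at least 7 each.
So the total is at least 126k + 7(11 − k) = 77 + 119k. This must be ≤ 1103, giving k ≤ 8.
k = 8 is achieved by 8 values at 126 and 3 at 7, total 1029; add 74 to one value (staying below 126) to reach 1103.

8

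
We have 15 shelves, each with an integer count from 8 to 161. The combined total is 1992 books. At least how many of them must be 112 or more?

Each value short of 112 is at most 111, costing at least 161 − 111 = 50 against the maximum total of 2415.
We can afford to lose at most 2415 − 1992 = 423, so at most ⌊423/50⌋ = 8 fall short, and at least 7 are ≥ 112.
Exactly 7 works: 7 values at 161 and 8 at 111 total 2015; lower one of the high values by 23 (still ≥ 112) to hit 1992.

7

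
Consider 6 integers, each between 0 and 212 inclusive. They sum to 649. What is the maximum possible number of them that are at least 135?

Suppose k of them are at least 135. Those contribute at least 135 each and the other 6 − k at least 0 each.
So the total is at least 135k + 0(6 − k) = 0 + 135k. This must be ≤ 649, giving k ≤ 4.
k = 4 is achieved by 4 values at 135 and 2 at 0, total 540; add 109 to one value (staying below 135) to reach 649.

4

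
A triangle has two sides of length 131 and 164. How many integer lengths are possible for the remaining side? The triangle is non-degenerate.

The triangle inequality gives |131 − 164| < c < 131 + 164, i.e. 33 < c < 295.
So c can be any integer from 34 to 294: 261 values.

261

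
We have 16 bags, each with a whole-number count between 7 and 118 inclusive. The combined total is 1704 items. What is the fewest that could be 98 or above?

8

Each value short of 98 is at most 97, costing at least 118 − 97 = 21 against the maximum total of 1888.
We can afford to lose at most 1888 − 1704 = 184, so at most ⌊184/21⌋ = 8 fall short, and at least 8 are ≥ 98.
Exactly 8 works: 8 values at 118 and 8 at 97 total 1720; lower one of the high values by 16 (still ≥ 98) to hit 1704.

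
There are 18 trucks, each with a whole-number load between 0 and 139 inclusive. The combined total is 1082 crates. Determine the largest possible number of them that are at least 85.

If k of the values are ≥ 85, the total is ≥ 85k + 0(18 − k).
Setting 85k + 0(18 − k) ≤ 1082 gives 85k ≤ 1082, so k ≤ 12.
k = 12 is achieved by 12 values at 85 and 6 at 0, total 1020; add 62 to one value (staying below 85) to reach 1082.

12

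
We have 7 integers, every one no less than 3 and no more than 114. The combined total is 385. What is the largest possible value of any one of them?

Maximizing one value means minimizing the remaining 6.
The other 6 contribute at least 6 × 3 = 18, leaving at most 385 − 18 = 367.
But each integer is capped at 114, so the maximum is 114.
Achievable: one at 114 and the other 6 totalling 271, which fits since 6 × 3 ≤ 271 ≤ 6 × 114.

114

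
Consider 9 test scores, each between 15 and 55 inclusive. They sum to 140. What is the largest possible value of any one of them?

20

Maximizing one value means minimizing the remaining 8.
The other 8 contribute at least 8 × 15 = 120, leaving at most 140 − 120 = 20.
Since 20 ≤ 55, this is achievable: one at 20 and 8 at 15.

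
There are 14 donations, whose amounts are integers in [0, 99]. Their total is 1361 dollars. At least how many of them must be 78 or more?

13

Suppose at most 14 − j of them reach 78; then j values are ≤ 77 and the rest ≤ 99.
The total is then ≤ 77·j + 99·(14 − j) = 1386 − 22j. For this to be ≥ 1361 we need j ≤ 1, so at least 14 − 1 = 13 must reach 78.
Exactly 13 works: 13 values at 99 and 1 at 77 total 1364; lower one of the high values by 3 (still ≥ 78) to hit 1361.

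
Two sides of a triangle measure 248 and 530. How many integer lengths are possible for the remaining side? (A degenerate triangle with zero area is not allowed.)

495

The triangle inequality gives |248 − 530| < c < 248 + 530, i.e. 282 < c < 778.
So c can be any integer from 283 to 777: 495 values.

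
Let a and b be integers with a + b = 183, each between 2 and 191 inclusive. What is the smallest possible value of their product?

362

For a fixed sum, ab is smallest when a and b are as far apart as possible.
At the endpoint a = 2, b = 183 − 2 = 181, so ab = 2 × 181 = 362.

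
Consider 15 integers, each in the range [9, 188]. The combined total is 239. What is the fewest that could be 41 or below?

If only k of them are at most 41, the other 15 − k are at least 42, so the total is at least (15 − k)·42 + k·9.
This is ≤ 239, so (15 − k)·42 + 9k ≤ 239, which gives k ≥ 12.
Exactly 12 works: 12 values at 9 and 3 at 42 total 234; raise one of the low values by 5 (still ≤ 41) to hit 239.

12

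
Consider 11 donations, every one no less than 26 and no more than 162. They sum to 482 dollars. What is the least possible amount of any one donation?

26

To make one donation as small as possible, make the other 10 as large as possible.
The other 10 can take up 10 × 162 = 1620 ≥ 482 − 26, so one donation can sit at its floor of 26.
Achievable: one at 26 and the other 10 totalling 456, which fits since 10 × 26 ≤ 456 ≤ 10 × 162.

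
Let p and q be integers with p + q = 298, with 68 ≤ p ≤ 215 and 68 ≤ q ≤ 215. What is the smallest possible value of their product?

17845

pq = p(298 − p) is concave in p, so over [83, 215] it is minimized at an endpoint.
At the endpoint p = 83, q = 298 − 83 = 215, so pq = 83 × 215 = 17845.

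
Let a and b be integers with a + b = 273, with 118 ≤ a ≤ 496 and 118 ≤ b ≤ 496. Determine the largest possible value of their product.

With a + b fixed, ab peaks when the two are closest together.
Taking a = 136 and b = 137 (both in [118, 496]) gives ab = 18632.

18632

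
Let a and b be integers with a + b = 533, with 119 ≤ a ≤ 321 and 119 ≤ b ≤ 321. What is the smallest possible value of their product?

ab = a(533 − a) is concave in a, so over [212, 321] it is minimized at an endpoint.
The extreme feasible split is a = 212, b = 321, giving ab = 68052.

68052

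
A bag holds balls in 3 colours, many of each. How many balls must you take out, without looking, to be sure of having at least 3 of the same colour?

You could draw 2 of every colour without reaching 3 of any — 6 in all.
One more forces 3 of some colour, so 6 + 1 = 7.

7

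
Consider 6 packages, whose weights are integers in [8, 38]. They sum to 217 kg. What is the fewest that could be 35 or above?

Suppose at most 6 − j of them reach 35; then j values are ≤ 34 and the rest ≤ 38.
The total is then ≤ 34·j + 38·(6 − j) = 228 − 4j. For this to be ≥ 217 we need j ≤ 2, so at least 6 − 2 = 4 must reach 35.
Exactly 4 works: 4 values at 38 and 2 at 34 total 220; lower one of the high values by 3 (still ≥ 35) to hit 217.

4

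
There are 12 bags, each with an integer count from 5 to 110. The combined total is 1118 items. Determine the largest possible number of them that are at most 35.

Suppose k of them are at most 35. Those contribute at most 35 each and the rest at most 110 each.
So the total is at most 35k + 110(12 − k) = 1320 − 75k. This must still be ≥ 1118, so k ≤ 2.
k = 2 is achieved by 2 values at 35 and 10 at 110, total 1170; lower one of the 110's by 52 (still > 35) to reach 1118.

2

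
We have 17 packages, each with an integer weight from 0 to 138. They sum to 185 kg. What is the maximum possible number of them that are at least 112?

Suppose k of them are at least 112. Those contribute at least 112 each and the other 17 − k at least 0 each.
So the total is at least 112k + 0(17 − k) = 0 + 112k. This must be ≤ 185, giving k ≤ 1.
k = 1 is achieved by 1 value at 112 and 16 at 0, total 112; add 73 to one value (staying below 112) to reach 185.

1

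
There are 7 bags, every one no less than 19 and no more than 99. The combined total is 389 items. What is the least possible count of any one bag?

Minimizing one value means maximizing the remaining 6.
The other 6 can take up 6 × 99 = 594 ≥ 389 − 19, so one bag can sit at its floor of 19.
Achievable: one at 19 and the other 6 totalling 370, which fits since 6 × 19 ≤ 370 ≤ 6 × 99.

19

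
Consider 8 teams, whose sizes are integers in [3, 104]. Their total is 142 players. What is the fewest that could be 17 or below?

1

Let j be the number exceeding 17. Then the total is ≥ 18·j + 3·(8 − j) = 24 + 15j.
So 15j ≤ 118 and j ≤ 7; hence at least 8 − 7 = 1 are ≤ 17.
Exactly 1 works: 1 value at 3 and 7 at 18 total 129; raise one of the low values by 13 (still ≤ 17) to hit 142.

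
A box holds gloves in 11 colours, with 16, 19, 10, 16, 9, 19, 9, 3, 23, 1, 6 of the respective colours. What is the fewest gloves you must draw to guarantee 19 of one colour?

In the worst case you take as many as possible of each colour without reaching 19: 16 + 18 + 10 + 16 + 9 + 18 + 9 + 3 + 18 + 1 + 6 = 124.
The next one must give 19 of some colour, so 124 + 1 = 125.

125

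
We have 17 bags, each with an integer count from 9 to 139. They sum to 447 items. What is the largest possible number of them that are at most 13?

15

Each value at 13 or below falls at least 139 − 13 = 126 short of the ceiling 139.
The ceiling total is 17 × 139 = 2363, and we need 447, so at most ⌊(2363 − 447)/126⌋ = 15 can be that low.
k = 15 is achieved by 15 values at 13 and 2 at 139, total 473; lower one of the 139's by 26 (still > 13) to reach 447.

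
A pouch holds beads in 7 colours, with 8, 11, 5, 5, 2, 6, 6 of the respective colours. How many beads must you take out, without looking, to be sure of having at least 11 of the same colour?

43

In the worst case you take as many as possible of each colour without reaching 11: 8 + 10 + 5 + 5 + 2 + 6 + 6 = 42.
The next one must give 11 of some colour, so 42 + 1 = 43.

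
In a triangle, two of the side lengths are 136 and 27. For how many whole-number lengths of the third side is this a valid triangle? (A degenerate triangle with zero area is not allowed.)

53

The triangle inequality gives |136 − 27| < c < 136 + 27, i.e. 109 < c < 163.
So c can be any integer from 110 to 162: 53 values.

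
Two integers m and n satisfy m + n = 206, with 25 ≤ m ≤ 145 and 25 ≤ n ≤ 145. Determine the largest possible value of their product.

10609

mn = m(206 − m) is maximized when m is as near 206/2 as the bounds allow.
Taking m = 103 and n = 103 (both in [25, 145]) gives mn = 10609.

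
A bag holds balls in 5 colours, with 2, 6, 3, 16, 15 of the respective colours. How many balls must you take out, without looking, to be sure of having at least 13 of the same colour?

36

In the worst case you take as many as possible of each colour without reaching 13: 2 + 6 + 3 + 12 + 12 = 35.
The next one must give 13 of some colour, so 35 + 1 = 36.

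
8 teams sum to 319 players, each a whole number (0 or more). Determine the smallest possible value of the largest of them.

40

The 8 values sum to 319, so their maximum is at least ⌈319/8⌉ = 40.
Equality holds with 7 values of 40 and 1 value of 39.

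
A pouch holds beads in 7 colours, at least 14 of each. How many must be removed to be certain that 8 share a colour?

In the worst case you draw 7 of each of the 7 colours: 7 × 7 = 49.
One more forces 8 of some colour, so 49 + 1 = 50.

50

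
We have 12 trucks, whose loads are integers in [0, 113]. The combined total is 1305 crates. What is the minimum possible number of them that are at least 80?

11

Suppose at most 12 − j of them reach 80; then j values are ≤ 79 and the rest ≤ 113.
The total is then ≤ 79·j + 113·(12 − j) = 1356 − 34j. For this to be ≥ 1305 we need j ≤ 1, so at least 12 − 1 = 11 must reach 80.
Exactly 11 works: 11 values at 113 and 1 at 79 total 1322; lower one of the high values by 17 (still ≥ 80) to hit 1305.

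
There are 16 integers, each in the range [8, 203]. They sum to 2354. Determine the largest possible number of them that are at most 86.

7

Each value at 86 or below falls at least 203 − 86 = 117 short of the ceiling 203.
The ceiling total is 16 × 203 = 3248, and we need 2354, so at most ⌊(3248 − 2354)/117⌋ = 7 can be that low.
k = 7 is achieved by 7 values at 86 and 9 at 203, total 2429; lower one of the 203's by 75 (still > 86) to reach 2354.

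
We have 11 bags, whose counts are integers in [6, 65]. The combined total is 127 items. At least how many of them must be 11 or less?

Let j be the number exceeding 11. Then the total is ≥ 12·j + 6·(11 − j) = 66 + 6j.
So 6j ≤ 61 and j ≤ 10; hence at least 11 − 10 = 1 are ≤ 11.
Exactly 1 works: 1 value at 6 and 10 at 12 total 126; raise one of the low values by 1 (still ≤ 11) to hit 127.

1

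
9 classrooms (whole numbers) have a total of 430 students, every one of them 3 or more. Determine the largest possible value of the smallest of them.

The average is 430/9 < 48, so some value is ≤ 47.
Equality holds with 2 values of 47 and 7 values of 48.

47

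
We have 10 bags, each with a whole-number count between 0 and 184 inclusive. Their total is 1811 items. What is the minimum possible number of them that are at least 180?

5

If only k of them are at least 180, the other 10 − k are at most 179, so the total is at most k·184 + (10 − k)·179.
This must reach 1811, so k·184 + (10 − k)·179 ≥ 1811, giving k ≥ 5.
Exactly 5 works: 5 values at 184 and 5 at 179 total 1815; lower one of the high values by 4 (still ≥ 180) to hit 1811.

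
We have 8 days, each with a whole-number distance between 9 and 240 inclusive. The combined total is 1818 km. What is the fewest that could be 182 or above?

Suppose at most 8 − j of them reach 182; then j values are ≤ 181 and the rest ≤ 240.
The total is then ≤ 181·j + 240·(8 − j) = 1920 − 59j. For this to be ≥ 1818 we need j ≤ 1, so at least 8 − 1 = 7 must reach 182.
Exactly 7 works: 7 values at 240 and 1 at 181 total 1861; lower one of the high values by 43 (still ≥ 182) to hit 1818.

7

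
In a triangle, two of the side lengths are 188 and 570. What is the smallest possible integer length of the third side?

The third side must exceed |188 − 570| = 382.
The smallest integer above 382 is 383.

383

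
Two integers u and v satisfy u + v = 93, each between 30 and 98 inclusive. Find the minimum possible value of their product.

uv = u(93 − u) is concave in u, so over [30, 63] it is minimized at an endpoint.
The extreme feasible split is u = 30, v = 63, giving uv = 1890.

1890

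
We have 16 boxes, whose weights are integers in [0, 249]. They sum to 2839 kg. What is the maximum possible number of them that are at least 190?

14

With k values at 190 or above and the rest at least 0, the sum is at least 0 + 190k.
Since the sum is 2839, we need 190k ≤ 2839, i.e. k ≤ 14.
k = 14 is achieved by 14 values at 190 and 2 at 0, total 2660; add 179 to one value (staying below 190) to reach 2839.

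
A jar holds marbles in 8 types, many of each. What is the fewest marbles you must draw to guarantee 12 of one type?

89

In the worst case you draw 11 of each of the 8 types: 8 × 11 = 88.
One more forces 12 of some type, so 88 + 1 = 89.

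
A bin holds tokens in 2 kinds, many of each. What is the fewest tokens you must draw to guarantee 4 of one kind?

7

You could draw 3 of every kind without reaching 4 of any — 6 in all.
One more forces 4 of some kind, so 6 + 1 = 7.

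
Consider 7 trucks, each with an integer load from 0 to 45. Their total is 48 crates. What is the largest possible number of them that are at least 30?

1

With k values at 30 or above and the rest at least 0, the sum is at least 0 + 30k.
Since the sum is 48, we need 30k ≤ 48, i.e. k ≤ 1.
k = 1 is achieved by 1 value at 30 and 6 at 0, total 30; add 18 to one value (staying below 30) to reach 48.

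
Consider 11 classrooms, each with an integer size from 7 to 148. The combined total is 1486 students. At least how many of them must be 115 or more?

7

If only k of them are at least 115, the other 11 − k are at most 114, so the total is at most k·148 + (11 − k)·114.
This must reach 1486, so k·148 + (11 − k)·114 ≥ 1486, giving k ≥ 7.
Exactly 7 works: 7 values at 148 and 4 at 114 total 1492; lower one of the high values by 6 (still ≥ 115) to hit 1486.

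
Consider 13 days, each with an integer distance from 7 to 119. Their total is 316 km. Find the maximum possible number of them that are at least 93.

2

With k values at 93 or above and the rest at least 7, the sum is at least 91 + 86k.
Since the sum is 316, we need 86k ≤ 225, i.e. k ≤ 2.
k = 2 is achieved by 2 values at 93 and 11 at 7, total 263; add 53 to one value (staying below 93) to reach 316.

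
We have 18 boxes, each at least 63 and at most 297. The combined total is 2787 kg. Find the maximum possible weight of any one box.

To make one box as large as possible, make the other 17 as small as possible.
The other 17 contribute at least 17 × 63 = 1071, leaving at most 2787 − 1071 = 1716.
But each box is capped at 297, so the maximum is 297.
Achievable: one at 297 and the other 17 totalling 2490, which fits since 17 × 63 ≤ 2490 ≤ 17 × 297.

297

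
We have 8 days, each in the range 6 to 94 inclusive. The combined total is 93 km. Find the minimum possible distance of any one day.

6

To make one day as small as possible, make the other 7 as large as possible.
The other 7 can take up 7 × 94 = 658 ≥ 93 − 6, so one day can sit at its floor of 6.
Achievable: one at 6 and the other 7 totalling 87, which fits since 7 × 6 ≤ 87 ≤ 7 × 94.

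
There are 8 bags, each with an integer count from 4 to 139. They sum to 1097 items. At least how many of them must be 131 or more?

7

Suppose at most 8 − j of them reach 131; then j values are ≤ 130 and the rest ≤ 139.
The total is then ≤ 130·j + 139·(8 − j) = 1112 − 9j. For this to be ≥ 1097 we need j ≤ 1, so at least 8 − 1 = 7 must reach 131.
Exactly 7 works: 7 values at 139 and 1 at 130 total 1103; lower one of the high values by 6 (still ≥ 131) to hit 1097.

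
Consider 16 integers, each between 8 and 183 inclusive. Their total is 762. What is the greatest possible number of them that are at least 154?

If k of the values are ≥ 154, the total is ≥ 154k + 8(16 − k).
Setting 154k + 8(16 − k) ≤ 762 gives 146k ≤ 634, so k ≤ 4.
k = 4 is achieved by 4 values at 154 and 12 at 8, total 712; add 50 to one value (staying below 154) to reach 762.

4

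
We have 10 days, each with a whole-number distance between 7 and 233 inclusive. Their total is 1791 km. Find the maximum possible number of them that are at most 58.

Suppose k of them are at most 58. Those contribute at most 58 each and the rest at most 233 each.
So the total is at most 58k + 233(10 − k) = 2330 − 175k. This must still be ≥ 1791, so k ≤ 3.
k = 3 is achieved by 3 values at 58 and 7 at 233, total 1805; lower one of the 233's by 14 (still > 58) to reach 1791.

3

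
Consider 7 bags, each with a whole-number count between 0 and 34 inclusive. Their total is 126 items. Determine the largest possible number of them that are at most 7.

4

Suppose k of them are at most 7. Those contribute at most 7 each and the rest at most 34 each.
So the total is at most 7k + 34(7 − k) = 238 − 27k. This must still be ≥ 126, so k ≤ 4.
k = 4 is achieved by 4 values at 7 and 3 at 34, total 130; lower one of the 34's by 4 (still > 7) to reach 126.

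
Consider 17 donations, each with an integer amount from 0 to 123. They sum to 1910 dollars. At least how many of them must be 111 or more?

Each value short of 111 is at most 110, costing at least 123 − 110 = 13 against the maximum total of 2091.
We can afford to lose at most 2091 − 1910 = 181, so at most ⌊181/13⌋ = 13 fall short, and at least 4 are ≥ 111.
Exactly 4 works: 4 values at 123 and 13 at 110 total 1922; lower one of the high values by 12 (still ≥ 111) to hit 1910.

4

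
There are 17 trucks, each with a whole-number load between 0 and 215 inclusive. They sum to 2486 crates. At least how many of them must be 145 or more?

1

If only k of them are at least 145, the other 17 − k are at most 144, so the total is at most k·215 + (17 − k)·144.
This must reach 2486, so k·215 + (17 − k)·144 ≥ 2486, giving k ≥ 1.
Exactly 1 works: 1 value at 215 and 16 at 144 total 2519; lower one of the high values by 33 (still ≥ 145) to hit 2486.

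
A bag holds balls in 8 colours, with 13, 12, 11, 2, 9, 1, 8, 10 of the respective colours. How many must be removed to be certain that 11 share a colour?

61

In the worst case you take as many as possible of each colour without reaching 11: 10 + 10 + 10 + 2 + 9 + 1 + 8 + 10 = 60.
The next one must give 11 of some colour, so 60 + 1 = 61.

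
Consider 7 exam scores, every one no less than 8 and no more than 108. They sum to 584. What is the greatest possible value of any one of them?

Maximizing one value means minimizing the remaining 6.
The other 6 contribute at least 6 × 8 = 48, leaving at most 584 − 48 = 536.
But each score is capped at 108, so the maximum is 108.
Achievable: one at 108 and the other 6 totalling 476, which fits since 6 × 8 ≤ 476 ≤ 6 × 108.

108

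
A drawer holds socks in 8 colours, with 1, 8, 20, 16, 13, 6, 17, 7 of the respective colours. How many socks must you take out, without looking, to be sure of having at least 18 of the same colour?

86

In the worst case you take as many as possible of each colour without reaching 18: 1 + 8 + 17 + 16 + 13 + 6 + 17 + 7 = 85.
The next one must give 18 of some colour, so 85 + 1 = 86.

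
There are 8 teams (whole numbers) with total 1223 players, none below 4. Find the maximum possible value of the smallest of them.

152

The 8 values sum to 1223, so their minimum is at most ⌊1223/8⌋ = 152.
Equality holds with 1 value of 152 and 7 values of 153.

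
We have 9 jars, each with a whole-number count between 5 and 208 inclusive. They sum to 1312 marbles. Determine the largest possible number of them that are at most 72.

4

Each value at 72 or below falls at least 208 − 72 = 136 short of the ceiling 208.
The ceiling total is 9 × 208 = 1872, and we need 1312, so at most ⌊(1872 − 1312)/136⌋ = 4 can be that low.
k = 4 is achieved by 4 values at 72 and 5 at 208, total 1328; lower one of the 208's by 16 (still > 72) to reach 1312.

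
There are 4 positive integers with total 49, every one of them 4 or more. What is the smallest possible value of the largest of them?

13

The 4 values sum to 49, so their maximum is at least ⌈49/4⌉ = 13.
Taking 3 copies of 12 and 1 copy of 13 gives exactly 49, so 13 is attained.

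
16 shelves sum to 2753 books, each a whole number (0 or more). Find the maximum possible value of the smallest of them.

172

The average is 2753/16 < 173, so some value is ≤ 172.
Achievable: 15 of them at 172 and 1 at 173 total 2753.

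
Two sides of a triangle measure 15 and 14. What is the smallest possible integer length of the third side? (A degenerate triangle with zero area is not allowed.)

2

The third side must exceed |15 − 14| = 1.
The smallest integer above 1 is 2.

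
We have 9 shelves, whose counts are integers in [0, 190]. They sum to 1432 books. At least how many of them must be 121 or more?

Each value short of 121 is at most 120, costing at least 190 − 120 = 70 against the maximum total of 1710.
We can afford to lose at most 1710 − 1432 = 278, so at most ⌊278/70⌋ = 3 fall short, and at least 6 are ≥ 121.
Exactly 6 works: 6 values at 190 and 3 at 120 total 1500; lower one of the high values by 68 (still ≥ 121) to hit 1432.

6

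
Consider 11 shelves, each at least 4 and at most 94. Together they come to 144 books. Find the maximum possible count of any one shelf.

94

Maximizing one value means minimizing the remaining 10.
The other 10 contribute at least 10 × 4 = 40, leaving at most 144 − 40 = 104.
But each shelf is capped at 94, so the maximum is 94.
Achievable: one at 94 and the other 10 totalling 50, which fits since 10 × 4 ≤ 50 ≤ 10 × 94.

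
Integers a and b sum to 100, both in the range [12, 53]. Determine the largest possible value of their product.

2500

For a fixed sum, the product ab is largest when a and b are as close as possible.
Taking a = 50 and b = 50 (both in [12, 53]) gives ab = 2500.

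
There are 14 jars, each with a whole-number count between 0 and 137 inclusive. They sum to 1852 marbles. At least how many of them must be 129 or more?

If only k of them are at least 129, the other 14 − k are at most 128, so the total is at most k·137 + (14 − k)·128.
This must reach 1852, so k·137 + (14 − k)·128 ≥ 1852, giving k ≥ 7.
Exactly 7 works: 7 values at 137 and 7 at 128 total 1855; lower one of the high values by 3 (still ≥ 129) to hit 1852.

7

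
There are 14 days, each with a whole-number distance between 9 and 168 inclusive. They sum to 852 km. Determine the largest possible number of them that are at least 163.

Suppose k of them are at least 163. Those contribute at least 163 each and the other 14 − k at least 9 each.
So the total is at least 163k + 9(14 − k) = 126 + 154k. This must be ≤ 852, giving k ≤ 4.
k = 4 is achieved by 4 values at 163 and 10 at 9, total 742; add 110 to one value (staying below 163) to reach 852.

4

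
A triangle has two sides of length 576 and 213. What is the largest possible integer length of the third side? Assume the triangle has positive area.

The third side must be less than 576 + 213 = 789.
The largest integer below 789 is 788.

788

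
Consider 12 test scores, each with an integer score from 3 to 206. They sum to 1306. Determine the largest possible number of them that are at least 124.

10

With k values at 124 or above and the rest at least 3, the sum is at least 36 + 121k.
Since the sum is 1306, we need 121k ≤ 1270, i.e. k ≤ 10.
k = 10 is achieved by 10 values at 124 and 2 at 3, total 1246; add 60 to one value (staying below 124) to reach 1306.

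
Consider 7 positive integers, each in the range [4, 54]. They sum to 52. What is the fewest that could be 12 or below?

Let j be the number exceeding 12. Then the total is ≥ 13·j + 4·(7 − j) = 28 + 9j.
So 9j ≤ 24 and j ≤ 2; hence at least 7 − 2 = 5 are ≤ 12.
Exactly 5 works: 5 values at 4 and 2 at 13 total 46; raise one of the low values by 6 (still ≤ 12) to hit 52.

5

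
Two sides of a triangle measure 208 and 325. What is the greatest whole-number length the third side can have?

The third side must be less than 208 + 325 = 533.
The largest integer below 533 is 532.

532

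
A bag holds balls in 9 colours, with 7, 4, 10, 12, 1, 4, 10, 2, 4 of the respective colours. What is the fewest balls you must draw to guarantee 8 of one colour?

44

In the worst case you take as many as possible of each colour without reaching 8: 7 + 4 + 7 + 7 + 1 + 4 + 7 + 2 + 4 = 43.
The next one must give 8 of some colour, so 43 + 1 = 44.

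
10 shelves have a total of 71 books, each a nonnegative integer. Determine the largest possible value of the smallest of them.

The 10 values sum to 71, so their minimum is at most ⌊71/10⌋ = 7.
Equality holds with 9 values of 7 and 1 value of 8.

7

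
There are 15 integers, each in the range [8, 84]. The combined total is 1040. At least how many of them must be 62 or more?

If only k of them are at least 62, the other 15 − k are at most 61, so the total is at most k·84 + (15 − k)·61.
This must reach 1040, so k·84 + (15 − k)·61 ≥ 1040, giving k ≥ 6.
Exactly 6 works: 6 values at 84 and 9 at 61 total 1053; lower one of the high values by 13 (still ≥ 62) to hit 1040.

6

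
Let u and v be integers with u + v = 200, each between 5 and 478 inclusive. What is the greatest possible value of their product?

10000

uv = u(200 − u) is maximized when u is as near 200/2 as the bounds allow.
Taking u = 100 and v = 100 (both in [5, 478]) gives uv = 10000.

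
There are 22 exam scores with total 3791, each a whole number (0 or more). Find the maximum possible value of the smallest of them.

172

The 22 values sum to 3791, so their minimum is at most ⌊3791/22⌋ = 172.
Equality holds with 15 values of 172 and 7 values of 173.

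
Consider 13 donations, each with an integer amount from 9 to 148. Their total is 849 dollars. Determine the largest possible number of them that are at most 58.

11

Each value at 58 or below falls at least 148 − 58 = 90 short of the ceiling 148.
The ceiling total is 13 × 148 = 1924, and we need 849, so at most ⌊(1924 − 849)/90⌋ = 11 can be that low.
k = 11 is achieved by 11 values at 58 and 2 at 148, total 934; lower one of the 148's by 85 (still > 58) to reach 849.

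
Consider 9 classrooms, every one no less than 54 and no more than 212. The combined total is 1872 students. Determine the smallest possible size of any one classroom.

176

Minimizing one value means maximizing the remaining 8.
The other 8 contribute at most 8 × 212 = 1696, leaving at least 1872 − 1696 = 176.
Since 176 ≥ 54, this is achievable: one at 176 and 8 at 212.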